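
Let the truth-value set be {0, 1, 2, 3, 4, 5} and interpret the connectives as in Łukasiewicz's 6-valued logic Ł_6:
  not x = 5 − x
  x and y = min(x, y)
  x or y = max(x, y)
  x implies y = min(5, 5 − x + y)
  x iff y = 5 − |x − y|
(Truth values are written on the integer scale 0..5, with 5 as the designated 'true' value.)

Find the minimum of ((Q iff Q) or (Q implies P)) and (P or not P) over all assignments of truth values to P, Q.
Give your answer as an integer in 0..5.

Take P = 2, Q = 0:
Q iff Q = 0 iff 0 = 5
Q implies P = 0 implies 2 = 5
(Q iff Q) or (Q implies P) = 5 or 5 = 5
not P = not 2 = 3
P or not P = 2 or 3 = 3
((Q iff Q) or (Q implies P)) and (P or not P) = 5 and 3 = 3
No assignment yields a value below 3, so this is the minimum.

3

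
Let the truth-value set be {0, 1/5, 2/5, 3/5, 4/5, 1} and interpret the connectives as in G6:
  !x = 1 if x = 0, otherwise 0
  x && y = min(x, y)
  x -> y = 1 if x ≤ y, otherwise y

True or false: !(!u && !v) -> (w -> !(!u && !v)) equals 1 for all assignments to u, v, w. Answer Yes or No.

Yes

At u = 1/5, v = 0, w = 2/5, for instance:
!u = !1/5 = 0
!v = !0 = 1
!u && !v = 0 && 1 = 0
!(!u && !v) = !0 = 1
w -> !(!u && !v) = 2/5 -> 1 = 1
!(!u && !v) -> (w -> !(!u && !v)) = 1 -> 1 = 1
and checking the remaining 215 assignments likewise gives ≥ 1 in every case.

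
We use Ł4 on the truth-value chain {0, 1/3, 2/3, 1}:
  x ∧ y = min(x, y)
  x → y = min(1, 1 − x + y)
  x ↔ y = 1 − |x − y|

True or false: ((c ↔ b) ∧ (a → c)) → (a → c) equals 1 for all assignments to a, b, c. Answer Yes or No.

Yes

At a = 1, b = 1/3, c = 1, for instance:
c ↔ b = 1 ↔ 1/3 = 1/3
a → c = 1 → 1 = 1
(c ↔ b) ∧ (a → c) = 1/3 ∧ 1 = 1/3
((c ↔ b) ∧ (a → c)) → (a → c) = 1/3 → 1 = 1
and checking the remaining 63 assignments likewise gives ≥ 1 in every case.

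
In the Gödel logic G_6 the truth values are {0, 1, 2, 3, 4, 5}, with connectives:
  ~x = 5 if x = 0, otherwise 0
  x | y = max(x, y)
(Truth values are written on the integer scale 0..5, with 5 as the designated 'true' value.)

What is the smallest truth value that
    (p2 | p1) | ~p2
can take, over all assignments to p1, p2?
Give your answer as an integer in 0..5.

Take p1 = 0, p2 = 1:
p2 | p1 = 1 | 0 = 1
~p2 = ~1 = 0
(p2 | p1) | ~p2 = 1 | 0 = 1
No assignment yields a value below 1, so this is the minimum.

1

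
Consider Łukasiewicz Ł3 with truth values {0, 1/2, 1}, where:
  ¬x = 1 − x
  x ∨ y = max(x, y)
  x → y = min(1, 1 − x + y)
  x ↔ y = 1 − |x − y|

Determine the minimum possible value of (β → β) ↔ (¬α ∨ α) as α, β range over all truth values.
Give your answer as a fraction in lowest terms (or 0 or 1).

Take α = 1/2, β = 0:
β → β = 0 → 0 = 1
¬α = ¬1/2 = 1/2
¬α ∨ α = 1/2 ∨ 1/2 = 1/2
(β → β) ↔ (¬α ∨ α) = 1 ↔ 1/2 = 1/2
No assignment yields a value below 1/2, so this is the minimum.

1/2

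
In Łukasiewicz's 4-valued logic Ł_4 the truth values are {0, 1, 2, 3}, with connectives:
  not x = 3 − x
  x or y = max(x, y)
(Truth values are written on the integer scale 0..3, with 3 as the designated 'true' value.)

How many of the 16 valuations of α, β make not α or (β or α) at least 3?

10

α = 0, β = 0 ↦ 3  ≥
α = 0, β = 1 ↦ 3  ≥
α = 0, β = 2 ↦ 3  ≥
α = 0, β = 3 ↦ 3  ≥
α = 1, β = 0 ↦ 2  <
α = 1, β = 1 ↦ 2  <
α = 1, β = 2 ↦ 2  <
α = 1, β = 3 ↦ 3  ≥
α = 2, β = 0 ↦ 2  <
α = 2, β = 1 ↦ 2  <
α = 2, β = 2 ↦ 2  <
α = 2, β = 3 ↦ 3  ≥
α = 3, β = 0 ↦ 3  ≥
α = 3, β = 1 ↦ 3  ≥
α = 3, β = 2 ↦ 3  ≥
α = 3, β = 3 ↦ 3  ≥
So 10 of the 16 assignments meet the threshold.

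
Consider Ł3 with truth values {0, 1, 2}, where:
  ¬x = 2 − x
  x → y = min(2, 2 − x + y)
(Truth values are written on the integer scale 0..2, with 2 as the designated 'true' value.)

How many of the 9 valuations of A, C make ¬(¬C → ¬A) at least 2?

A = 0, C = 0 ↦ 0  <
A = 0, C = 1 ↦ 0  <
A = 0, C = 2 ↦ 0  <
A = 1, C = 0 ↦ 1  <
A = 1, C = 1 ↦ 0  <
A = 1, C = 2 ↦ 0  <
A = 2, C = 0 ↦ 2  ≥
A = 2, C = 1 ↦ 1  <
A = 2, C = 2 ↦ 0  <
So 1 of the 9 assignments meets the threshold.

1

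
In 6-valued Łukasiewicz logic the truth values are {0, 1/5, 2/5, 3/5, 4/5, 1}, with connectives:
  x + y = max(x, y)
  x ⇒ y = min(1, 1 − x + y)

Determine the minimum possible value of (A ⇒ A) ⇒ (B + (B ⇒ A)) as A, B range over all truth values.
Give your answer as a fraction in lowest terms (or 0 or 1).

3/5

Take A = 0, B = 2/5:
A ⇒ A = 0 ⇒ 0 = 1
B ⇒ A = 2/5 ⇒ 0 = 3/5
B + (B ⇒ A) = 2/5 + 3/5 = 3/5
(A ⇒ A) ⇒ (B + (B ⇒ A)) = 1 ⇒ 3/5 = 3/5
No assignment yields a value below 3/5, so this is the minimum.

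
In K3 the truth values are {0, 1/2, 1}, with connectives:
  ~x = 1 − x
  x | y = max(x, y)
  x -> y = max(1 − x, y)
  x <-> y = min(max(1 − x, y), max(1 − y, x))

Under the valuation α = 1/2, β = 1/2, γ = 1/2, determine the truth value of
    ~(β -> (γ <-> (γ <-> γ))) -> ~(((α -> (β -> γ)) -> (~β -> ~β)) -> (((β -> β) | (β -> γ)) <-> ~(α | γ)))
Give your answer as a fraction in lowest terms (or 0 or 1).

γ <-> γ = 1/2 <-> 1/2 = 1/2
γ <-> (γ <-> γ) = 1/2 <-> 1/2 = 1/2
β -> (γ <-> (γ <-> γ)) = 1/2 -> 1/2 = 1/2
~(β -> (γ <-> (γ <-> γ))) = ~1/2 = 1/2
β -> γ = 1/2 -> 1/2 = 1/2
α -> (β -> γ) = 1/2 -> 1/2 = 1/2
~β = ~1/2 = 1/2
~β = ~1/2 = 1/2
~β -> ~β = 1/2 -> 1/2 = 1/2
(α -> (β -> γ)) -> (~β -> ~β) = 1/2 -> 1/2 = 1/2
β -> β = 1/2 -> 1/2 = 1/2
β -> γ = 1/2 -> 1/2 = 1/2
(β -> β) | (β -> γ) = 1/2 | 1/2 = 1/2
α | γ = 1/2 | 1/2 = 1/2
~(α | γ) = ~1/2 = 1/2
((β -> β) | (β -> γ)) <-> ~(α | γ) = 1/2 <-> 1/2 = 1/2
((α -> (β -> γ)) -> (~β -> ~β)) -> (((β -> β) | (β -> γ)) <-> ~(α | γ)) = 1/2 -> 1/2 = 1/2
~(((α -> (β -> γ)) -> (~β -> ~β)) -> (((β -> β) | (β -> γ)) <-> ~(α | γ))) = ~1/2 = 1/2
~(β -> (γ <-> (γ <-> γ))) -> ~(((α -> (β -> γ)) -> (~β -> ~β)) -> (((β -> β) | (β -> γ)) <-> ~(α | γ))) = 1/2 -> 1/2 = 1/2

1/2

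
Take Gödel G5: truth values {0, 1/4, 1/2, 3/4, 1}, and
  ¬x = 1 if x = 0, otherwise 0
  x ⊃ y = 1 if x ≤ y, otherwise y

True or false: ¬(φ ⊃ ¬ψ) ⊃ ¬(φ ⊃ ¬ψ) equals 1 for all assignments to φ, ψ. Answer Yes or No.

At φ = 1/2, ψ = 1, for instance:
¬ψ = ¬1 = 0
φ ⊃ ¬ψ = 1/2 ⊃ 0 = 0
¬(φ ⊃ ¬ψ) = ¬0 = 1
¬(φ ⊃ ¬ψ) ⊃ ¬(φ ⊃ ¬ψ) = 1 ⊃ 1 = 1
and checking the remaining 24 assignments likewise gives ≥ 1 in every case.

Yes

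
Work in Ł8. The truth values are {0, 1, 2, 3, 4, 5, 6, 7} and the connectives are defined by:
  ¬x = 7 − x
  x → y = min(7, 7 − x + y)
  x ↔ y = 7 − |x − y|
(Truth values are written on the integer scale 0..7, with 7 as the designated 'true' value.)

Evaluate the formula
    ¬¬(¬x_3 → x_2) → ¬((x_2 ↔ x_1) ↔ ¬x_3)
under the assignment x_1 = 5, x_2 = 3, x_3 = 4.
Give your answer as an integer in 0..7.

2

¬x_3 = ¬4 = 3
¬x_3 → x_2 = 3 → 3 = 7
¬(¬x_3 → x_2) = ¬7 = 0
¬¬(¬x_3 → x_2) = ¬0 = 7
x_2 ↔ x_1 = 3 ↔ 5 = 5
¬x_3 = ¬4 = 3
(x_2 ↔ x_1) ↔ ¬x_3 = 5 ↔ 3 = 5
¬((x_2 ↔ x_1) ↔ ¬x_3) = ¬5 = 2
¬¬(¬x_3 → x_2) → ¬((x_2 ↔ x_1) ↔ ¬x_3) = 7 → 2 = 2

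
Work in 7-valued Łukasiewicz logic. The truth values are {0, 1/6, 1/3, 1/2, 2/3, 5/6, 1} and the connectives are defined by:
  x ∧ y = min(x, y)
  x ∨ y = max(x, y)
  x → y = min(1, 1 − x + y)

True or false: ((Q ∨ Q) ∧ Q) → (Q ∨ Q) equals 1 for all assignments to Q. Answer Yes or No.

Yes

Q = 0 ↦ 1
Q = 1/6 ↦ 1
Q = 1/3 ↦ 1
Q = 1/2 ↦ 1
Q = 2/3 ↦ 1
Q = 5/6 ↦ 1
Q = 1 ↦ 1
Every assignment gives a value ≥ 1.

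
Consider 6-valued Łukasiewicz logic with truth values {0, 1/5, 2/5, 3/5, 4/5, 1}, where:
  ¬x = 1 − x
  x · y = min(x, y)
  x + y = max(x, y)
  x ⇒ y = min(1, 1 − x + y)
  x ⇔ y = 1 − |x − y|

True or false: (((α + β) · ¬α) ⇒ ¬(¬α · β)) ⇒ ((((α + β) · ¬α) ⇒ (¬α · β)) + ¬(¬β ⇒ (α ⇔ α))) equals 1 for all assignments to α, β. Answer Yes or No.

Counterexample: take α = 1/5, β = 0.
α + β = 1/5 + 0 = 1/5
¬α = ¬1/5 = 4/5
(α + β) · ¬α = 1/5 · 4/5 = 1/5
¬α = ¬1/5 = 4/5
¬α · β = 4/5 · 0 = 0
¬(¬α · β) = ¬0 = 1
((α + β) · ¬α) ⇒ ¬(¬α · β) = 1/5 ⇒ 1 = 1
α + β = 1/5 + 0 = 1/5
¬α = ¬1/5 = 4/5
(α + β) · ¬α = 1/5 · 4/5 = 1/5
¬α = ¬1/5 = 4/5
¬α · β = 4/5 · 0 = 0
((α + β) · ¬α) ⇒ (¬α · β) = 1/5 ⇒ 0 = 4/5
¬β = ¬0 = 1
α ⇔ α = 1/5 ⇔ 1/5 = 1
¬β ⇒ (α ⇔ α) = 1 ⇒ 1 = 1
¬(¬β ⇒ (α ⇔ α)) = ¬1 = 0
(((α + β) · ¬α) ⇒ (¬α · β)) + ¬(¬β ⇒ (α ⇔ α)) = 4/5 + 0 = 4/5
(((α + β) · ¬α) ⇒ ¬(¬α · β)) ⇒ ((((α + β) · ¬α) ⇒ (¬α · β)) + ¬(¬β ⇒ (α ⇔ α))) = 1 ⇒ 4/5 = 4/5
This gives 4/5 ≠ 1.

No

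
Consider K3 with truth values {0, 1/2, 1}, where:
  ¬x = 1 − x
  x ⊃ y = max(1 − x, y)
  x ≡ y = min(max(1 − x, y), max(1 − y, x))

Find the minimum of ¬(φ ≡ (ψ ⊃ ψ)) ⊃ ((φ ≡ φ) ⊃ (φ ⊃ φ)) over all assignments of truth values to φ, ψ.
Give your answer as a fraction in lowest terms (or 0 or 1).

1/2

Take φ = 1/2, ψ = 0:
ψ ⊃ ψ = 0 ⊃ 0 = 1
φ ≡ (ψ ⊃ ψ) = 1/2 ≡ 1 = 1/2
¬(φ ≡ (ψ ⊃ ψ)) = ¬1/2 = 1/2
φ ≡ φ = 1/2 ≡ 1/2 = 1/2
φ ⊃ φ = 1/2 ⊃ 1/2 = 1/2
(φ ≡ φ) ⊃ (φ ⊃ φ) = 1/2 ⊃ 1/2 = 1/2
¬(φ ≡ (ψ ⊃ ψ)) ⊃ ((φ ≡ φ) ⊃ (φ ⊃ φ)) = 1/2 ⊃ 1/2 = 1/2
No assignment yields a value below 1/2, so this is the minimum.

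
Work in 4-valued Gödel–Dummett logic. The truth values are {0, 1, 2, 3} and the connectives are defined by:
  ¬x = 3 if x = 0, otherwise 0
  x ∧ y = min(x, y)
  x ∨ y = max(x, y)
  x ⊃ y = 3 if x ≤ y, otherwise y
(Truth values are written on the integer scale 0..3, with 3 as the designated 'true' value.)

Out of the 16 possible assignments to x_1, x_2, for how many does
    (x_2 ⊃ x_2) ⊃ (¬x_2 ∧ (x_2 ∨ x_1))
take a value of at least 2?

2

x_1 = 0, x_2 = 0 ↦ 0  <
x_1 = 0, x_2 = 1 ↦ 0  <
x_1 = 0, x_2 = 2 ↦ 0  <
x_1 = 0, x_2 = 3 ↦ 0  <
x_1 = 1, x_2 = 0 ↦ 1  <
x_1 = 1, x_2 = 1 ↦ 0  <
x_1 = 1, x_2 = 2 ↦ 0  <
x_1 = 1, x_2 = 3 ↦ 0  <
x_1 = 2, x_2 = 0 ↦ 2  ≥
x_1 = 2, x_2 = 1 ↦ 0  <
x_1 = 2, x_2 = 2 ↦ 0  <
x_1 = 2, x_2 = 3 ↦ 0  <
x_1 = 3, x_2 = 0 ↦ 3  ≥
x_1 = 3, x_2 = 1 ↦ 0  <
x_1 = 3, x_2 = 2 ↦ 0  <
x_1 = 3, x_2 = 3 ↦ 0  <
So 2 of the 16 assignments meet the threshold.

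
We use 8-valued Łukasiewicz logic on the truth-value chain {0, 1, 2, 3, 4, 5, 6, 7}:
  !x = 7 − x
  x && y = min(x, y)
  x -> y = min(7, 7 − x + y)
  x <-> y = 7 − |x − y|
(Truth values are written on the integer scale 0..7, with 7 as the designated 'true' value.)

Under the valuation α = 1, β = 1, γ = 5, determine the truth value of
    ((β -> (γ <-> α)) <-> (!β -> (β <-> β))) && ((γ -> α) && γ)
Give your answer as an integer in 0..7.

3

γ <-> α = 5 <-> 1 = 3
β -> (γ <-> α) = 1 -> 3 = 7
!β = !1 = 6
β <-> β = 1 <-> 1 = 7
!β -> (β <-> β) = 6 -> 7 = 7
(β -> (γ <-> α)) <-> (!β -> (β <-> β)) = 7 <-> 7 = 7
γ -> α = 5 -> 1 = 3
(γ -> α) && γ = 3 && 5 = 3
((β -> (γ <-> α)) <-> (!β -> (β <-> β))) && ((γ -> α) && γ) = 7 && 3 = 3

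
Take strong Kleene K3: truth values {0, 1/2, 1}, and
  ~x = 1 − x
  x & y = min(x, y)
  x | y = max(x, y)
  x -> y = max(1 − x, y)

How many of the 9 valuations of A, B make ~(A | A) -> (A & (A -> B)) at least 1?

3

A = 0, B = 0 ↦ 0  <
A = 0, B = 1/2 ↦ 0  <
A = 0, B = 1 ↦ 0  <
A = 1/2, B = 0 ↦ 1/2  <
A = 1/2, B = 1/2 ↦ 1/2  <
A = 1/2, B = 1 ↦ 1/2  <
A = 1, B = 0 ↦ 1  ≥
A = 1, B = 1/2 ↦ 1  ≥
A = 1, B = 1 ↦ 1  ≥
So 3 of the 9 assignments meet the threshold.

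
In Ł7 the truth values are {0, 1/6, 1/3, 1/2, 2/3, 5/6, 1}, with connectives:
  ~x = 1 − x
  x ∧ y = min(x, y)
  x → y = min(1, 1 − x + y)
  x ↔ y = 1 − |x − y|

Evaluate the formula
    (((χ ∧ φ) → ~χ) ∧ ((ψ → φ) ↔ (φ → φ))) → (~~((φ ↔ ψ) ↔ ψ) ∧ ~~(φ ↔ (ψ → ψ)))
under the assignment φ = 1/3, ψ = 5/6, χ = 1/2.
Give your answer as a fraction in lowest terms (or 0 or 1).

5/6

χ ∧ φ = 1/2 ∧ 1/3 = 1/3
~χ = ~1/2 = 1/2
(χ ∧ φ) → ~χ = 1/3 → 1/2 = 1
ψ → φ = 5/6 → 1/3 = 1/2
φ → φ = 1/3 → 1/3 = 1
(ψ → φ) ↔ (φ → φ) = 1/2 ↔ 1 = 1/2
((χ ∧ φ) → ~χ) ∧ ((ψ → φ) ↔ (φ → φ)) = 1 ∧ 1/2 = 1/2
φ ↔ ψ = 1/3 ↔ 5/6 = 1/2
(φ ↔ ψ) ↔ ψ = 1/2 ↔ 5/6 = 2/3
~((φ ↔ ψ) ↔ ψ) = ~2/3 = 1/3
~~((φ ↔ ψ) ↔ ψ) = ~1/3 = 2/3
ψ → ψ = 5/6 → 5/6 = 1
φ ↔ (ψ → ψ) = 1/3 ↔ 1 = 1/3
~(φ ↔ (ψ → ψ)) = ~1/3 = 2/3
~~(φ ↔ (ψ → ψ)) = ~2/3 = 1/3
~~((φ ↔ ψ) ↔ ψ) ∧ ~~(φ ↔ (ψ → ψ)) = 2/3 ∧ 1/3 = 1/3
(((χ ∧ φ) → ~χ) ∧ ((ψ → φ) ↔ (φ → φ))) → (~~((φ ↔ ψ) ↔ ψ) ∧ ~~(φ ↔ (ψ → ψ))) = 1/2 → 1/3 = 5/6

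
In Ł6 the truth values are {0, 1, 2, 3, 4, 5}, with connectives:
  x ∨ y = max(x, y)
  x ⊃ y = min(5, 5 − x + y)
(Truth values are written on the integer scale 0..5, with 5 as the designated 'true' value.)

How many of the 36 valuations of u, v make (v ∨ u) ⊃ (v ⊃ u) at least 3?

value 5: 27 assignments (counts)
value 4: 3 assignments (counts)
value 3: 2 assignments (counts)
value 2: 2 assignments
value 1: 1 assignment
value 0: 1 assignment
So 32 of the 36 assignments meet the threshold.

32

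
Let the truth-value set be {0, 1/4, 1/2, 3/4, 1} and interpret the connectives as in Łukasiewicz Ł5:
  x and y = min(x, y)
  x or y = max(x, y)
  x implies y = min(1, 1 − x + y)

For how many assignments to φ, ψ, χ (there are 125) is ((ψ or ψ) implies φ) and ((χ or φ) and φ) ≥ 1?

25

value 1: 25 assignments (counts)
value 3/4: 25 assignments
value 1/2: 25 assignments
value 1/4: 25 assignments
value 0: 25 assignments
So 25 of the 125 assignments meet the threshold.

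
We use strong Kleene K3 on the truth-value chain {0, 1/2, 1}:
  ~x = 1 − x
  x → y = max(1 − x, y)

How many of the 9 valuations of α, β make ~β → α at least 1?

5

α = 0, β = 0 ↦ 0  <
α = 0, β = 1/2 ↦ 1/2  <
α = 0, β = 1 ↦ 1  ≥
α = 1/2, β = 0 ↦ 1/2  <
α = 1/2, β = 1/2 ↦ 1/2  <
α = 1/2, β = 1 ↦ 1  ≥
α = 1, β = 0 ↦ 1  ≥
α = 1, β = 1/2 ↦ 1  ≥
α = 1, β = 1 ↦ 1  ≥
So 5 of the 9 assignments meet the threshold.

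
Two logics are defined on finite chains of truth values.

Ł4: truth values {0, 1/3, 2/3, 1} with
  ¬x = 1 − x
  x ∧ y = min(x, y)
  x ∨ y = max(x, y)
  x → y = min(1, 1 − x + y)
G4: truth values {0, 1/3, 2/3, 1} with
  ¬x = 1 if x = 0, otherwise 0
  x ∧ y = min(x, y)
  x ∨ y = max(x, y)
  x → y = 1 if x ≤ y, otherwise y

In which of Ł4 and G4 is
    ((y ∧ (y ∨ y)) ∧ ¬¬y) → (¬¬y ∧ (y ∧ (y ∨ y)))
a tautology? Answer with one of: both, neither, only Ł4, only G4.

both

In Ł4: every assignment gives 1 — tautology.
In G4: every assignment gives 1 — tautology.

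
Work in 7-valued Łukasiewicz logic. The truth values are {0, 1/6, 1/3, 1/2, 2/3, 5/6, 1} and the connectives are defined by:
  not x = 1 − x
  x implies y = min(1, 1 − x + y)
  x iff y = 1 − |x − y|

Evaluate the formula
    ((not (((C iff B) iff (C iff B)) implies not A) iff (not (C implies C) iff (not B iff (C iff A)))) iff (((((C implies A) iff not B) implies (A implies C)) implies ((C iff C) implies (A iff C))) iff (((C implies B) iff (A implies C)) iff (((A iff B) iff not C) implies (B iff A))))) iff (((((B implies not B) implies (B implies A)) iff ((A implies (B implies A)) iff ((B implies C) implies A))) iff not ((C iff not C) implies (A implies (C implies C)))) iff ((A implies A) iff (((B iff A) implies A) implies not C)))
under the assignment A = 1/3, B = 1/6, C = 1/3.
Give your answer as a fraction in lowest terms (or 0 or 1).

C iff B = 1/3 iff 1/6 = 5/6
C iff B = 1/3 iff 1/6 = 5/6
(C iff B) iff (C iff B) = 5/6 iff 5/6 = 1
not A = not 1/3 = 2/3
((C iff B) iff (C iff B)) implies not A = 1 implies 2/3 = 2/3
not (((C iff B) iff (C iff B)) implies not A) = not 2/3 = 1/3
C implies C = 1/3 implies 1/3 = 1
not (C implies C) = not 1 = 0
not B = not 1/6 = 5/6
C iff A = 1/3 iff 1/3 = 1
not B iff (C iff A) = 5/6 iff 1 = 5/6
not (C implies C) iff (not B iff (C iff A)) = 0 iff 5/6 = 1/6
not (((C iff B) iff (C iff B)) implies not A) iff (not (C implies C) iff (not B iff (C iff A))) = 1/3 iff 1/6 = 5/6
C implies A = 1/3 implies 1/3 = 1
not B = not 1/6 = 5/6
(C implies A) iff not B = 1 iff 5/6 = 5/6
A implies C = 1/3 implies 1/3 = 1
((C implies A) iff not B) implies (A implies C) = 5/6 implies 1 = 1
C iff C = 1/3 iff 1/3 = 1
A iff C = 1/3 iff 1/3 = 1
(C iff C) implies (A iff C) = 1 implies 1 = 1
(((C implies A) iff not B) implies (A implies C)) implies ((C iff C) implies (A iff C)) = 1 implies 1 = 1
C implies B = 1/3 implies 1/6 = 5/6
A implies C = 1/3 implies 1/3 = 1
(C implies B) iff (A implies C) = 5/6 iff 1 = 5/6
A iff B = 1/3 iff 1/6 = 5/6
not C = not 1/3 = 2/3
(A iff B) iff not C = 5/6 iff 2/3 = 5/6
B iff A = 1/6 iff 1/3 = 5/6
((A iff B) iff not C) implies (B iff A) = 5/6 implies 5/6 = 1
((C implies B) iff (A implies C)) iff (((A iff B) iff not C) implies (B iff A)) = 5/6 iff 1 = 5/6
((((C implies A) iff not B) implies (A implies C)) implies ((C iff C) implies (A iff C))) iff (((C implies B) iff (A implies C)) iff (((A iff B) iff not C) implies (B iff A))) = 1 iff 5/6 = 5/6
(not (((C iff B) iff (C iff B)) implies not A) iff (not (C implies C) iff (not B iff (C iff A)))) iff (((((C implies A) iff not B) implies (A implies C)) implies ((C iff C) implies (A iff C))) iff (((C implies B) iff (A implies C)) iff (((A iff B) iff not C) implies (B iff A)))) = 5/6 iff 5/6 = 1
not B = not 1/6 = 5/6
B implies not B = 1/6 implies 5/6 = 1
B implies A = 1/6 implies 1/3 = 1
(B implies not B) implies (B implies A) = 1 implies 1 = 1
B implies A = 1/6 implies 1/3 = 1
A implies (B implies A) = 1/3 implies 1 = 1
B implies C = 1/6 implies 1/3 = 1
(B implies C) implies A = 1 implies 1/3 = 1/3
(A implies (B implies A)) iff ((B implies C) implies A) = 1 iff 1/3 = 1/3
((B implies not B) implies (B implies A)) iff ((A implies (B implies A)) iff ((B implies C) implies A)) = 1 iff 1/3 = 1/3
not C = not 1/3 = 2/3
C iff not C = 1/3 iff 2/3 = 2/3
C implies C = 1/3 implies 1/3 = 1
A implies (C implies C) = 1/3 implies 1 = 1
(C iff not C) implies (A implies (C implies C)) = 2/3 implies 1 = 1
not ((C iff not C) implies (A implies (C implies C))) = not 1 = 0
(((B implies not B) implies (B implies A)) iff ((A implies (B implies A)) iff ((B implies C) implies A))) iff not ((C iff not C) implies (A implies (C implies C))) = 1/3 iff 0 = 2/3
A implies A = 1/3 implies 1/3 = 1
B iff A = 1/6 iff 1/3 = 5/6
(B iff A) implies A = 5/6 implies 1/3 = 1/2
not C = not 1/3 = 2/3
((B iff A) implies A) implies not C = 1/2 implies 2/3 = 1
(A implies A) iff (((B iff A) implies A) implies not C) = 1 iff 1 = 1
((((B implies not B) implies (B implies A)) iff ((A implies (B implies A)) iff ((B implies C) implies A))) iff not ((C iff not C) implies (A implies (C implies C)))) iff ((A implies A) iff (((B iff A) implies A) implies not C)) = 2/3 iff 1 = 2/3
((not (((C iff B) iff (C iff B)) implies not A) iff (not (C implies C) iff (not B iff (C iff A)))) iff (((((C implies A) iff not B) implies (A implies C)) implies ((C iff C) implies (A iff C))) iff (((C implies B) iff (A implies C)) iff (((A iff B) iff not C) implies (B iff A))))) iff (((((B implies not B) implies (B implies A)) iff ((A implies (B implies A)) iff ((B implies C) implies A))) iff not ((C iff not C) implies (A implies (C implies C)))) iff ((A implies A) iff (((B iff A) implies A) implies not C))) = 1 iff 2/3 = 2/3

2/3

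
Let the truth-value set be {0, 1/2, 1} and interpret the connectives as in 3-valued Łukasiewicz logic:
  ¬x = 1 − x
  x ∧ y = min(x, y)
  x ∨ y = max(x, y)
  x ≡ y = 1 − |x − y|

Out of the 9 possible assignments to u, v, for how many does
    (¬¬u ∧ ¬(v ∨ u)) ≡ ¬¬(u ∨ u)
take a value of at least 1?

5

u = 0, v = 0 ↦ 1  ≥
u = 0, v = 1/2 ↦ 1  ≥
u = 0, v = 1 ↦ 1  ≥
u = 1/2, v = 0 ↦ 1  ≥
u = 1/2, v = 1/2 ↦ 1  ≥
u = 1/2, v = 1 ↦ 1/2  <
u = 1, v = 0 ↦ 0  <
u = 1, v = 1/2 ↦ 0  <
u = 1, v = 1 ↦ 0  <
So 5 of the 9 assignments meet the threshold.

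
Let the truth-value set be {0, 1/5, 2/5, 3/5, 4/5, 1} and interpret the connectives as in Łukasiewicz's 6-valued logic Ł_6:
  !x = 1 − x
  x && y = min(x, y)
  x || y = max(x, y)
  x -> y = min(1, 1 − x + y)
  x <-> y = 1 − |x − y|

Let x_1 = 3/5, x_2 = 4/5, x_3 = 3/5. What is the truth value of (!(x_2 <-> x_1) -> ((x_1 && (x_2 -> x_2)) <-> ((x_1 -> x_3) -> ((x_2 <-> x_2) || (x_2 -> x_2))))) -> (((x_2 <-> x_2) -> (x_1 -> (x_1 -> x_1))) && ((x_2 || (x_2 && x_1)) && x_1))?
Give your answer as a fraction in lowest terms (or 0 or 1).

3/5

x_2 <-> x_1 = 4/5 <-> 3/5 = 4/5
!(x_2 <-> x_1) = !4/5 = 1/5
x_2 -> x_2 = 4/5 -> 4/5 = 1
x_1 && (x_2 -> x_2) = 3/5 && 1 = 3/5
x_1 -> x_3 = 3/5 -> 3/5 = 1
x_2 <-> x_2 = 4/5 <-> 4/5 = 1
x_2 -> x_2 = 4/5 -> 4/5 = 1
(x_2 <-> x_2) || (x_2 -> x_2) = 1 || 1 = 1
(x_1 -> x_3) -> ((x_2 <-> x_2) || (x_2 -> x_2)) = 1 -> 1 = 1
(x_1 && (x_2 -> x_2)) <-> ((x_1 -> x_3) -> ((x_2 <-> x_2) || (x_2 -> x_2))) = 3/5 <-> 1 = 3/5
!(x_2 <-> x_1) -> ((x_1 && (x_2 -> x_2)) <-> ((x_1 -> x_3) -> ((x_2 <-> x_2) || (x_2 -> x_2)))) = 1/5 -> 3/5 = 1
x_2 <-> x_2 = 4/5 <-> 4/5 = 1
x_1 -> x_1 = 3/5 -> 3/5 = 1
x_1 -> (x_1 -> x_1) = 3/5 -> 1 = 1
(x_2 <-> x_2) -> (x_1 -> (x_1 -> x_1)) = 1 -> 1 = 1
x_2 && x_1 = 4/5 && 3/5 = 3/5
x_2 || (x_2 && x_1) = 4/5 || 3/5 = 4/5
(x_2 || (x_2 && x_1)) && x_1 = 4/5 && 3/5 = 3/5
((x_2 <-> x_2) -> (x_1 -> (x_1 -> x_1))) && ((x_2 || (x_2 && x_1)) && x_1) = 1 && 3/5 = 3/5
(!(x_2 <-> x_1) -> ((x_1 && (x_2 -> x_2)) <-> ((x_1 -> x_3) -> ((x_2 <-> x_2) || (x_2 -> x_2))))) -> (((x_2 <-> x_2) -> (x_1 -> (x_1 -> x_1))) && ((x_2 || (x_2 && x_1)) && x_1)) = 1 -> 3/5 = 3/5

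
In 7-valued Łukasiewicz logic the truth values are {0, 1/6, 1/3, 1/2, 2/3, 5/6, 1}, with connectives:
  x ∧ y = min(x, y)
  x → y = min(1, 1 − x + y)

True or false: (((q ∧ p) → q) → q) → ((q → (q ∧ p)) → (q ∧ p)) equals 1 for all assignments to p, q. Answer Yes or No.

At p = 5/6, q = 0, for instance:
q ∧ p = 0 ∧ 5/6 = 0
(q ∧ p) → q = 0 → 0 = 1
((q ∧ p) → q) → q = 1 → 0 = 0
q → (q ∧ p) = 0 → 0 = 1
(q → (q ∧ p)) → (q ∧ p) = 1 → 0 = 0
(((q ∧ p) → q) → q) → ((q → (q ∧ p)) → (q ∧ p)) = 0 → 0 = 1
and checking the remaining 48 assignments likewise gives ≥ 1 in every case.

Yes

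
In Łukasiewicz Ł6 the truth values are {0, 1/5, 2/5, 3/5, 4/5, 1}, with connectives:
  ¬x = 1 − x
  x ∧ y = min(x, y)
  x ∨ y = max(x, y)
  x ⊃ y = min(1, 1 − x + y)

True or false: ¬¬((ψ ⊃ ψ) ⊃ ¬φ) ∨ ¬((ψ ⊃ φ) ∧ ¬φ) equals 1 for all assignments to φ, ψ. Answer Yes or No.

Counterexample: take φ = 1/5, ψ = 0.
ψ ⊃ ψ = 0 ⊃ 0 = 1
¬φ = ¬1/5 = 4/5
(ψ ⊃ ψ) ⊃ ¬φ = 1 ⊃ 4/5 = 4/5
¬((ψ ⊃ ψ) ⊃ ¬φ) = ¬4/5 = 1/5
¬¬((ψ ⊃ ψ) ⊃ ¬φ) = ¬1/5 = 4/5
ψ ⊃ φ = 0 ⊃ 1/5 = 1
¬φ = ¬1/5 = 4/5
(ψ ⊃ φ) ∧ ¬φ = 1 ∧ 4/5 = 4/5
¬((ψ ⊃ φ) ∧ ¬φ) = ¬4/5 = 1/5
¬¬((ψ ⊃ ψ) ⊃ ¬φ) ∨ ¬((ψ ⊃ φ) ∧ ¬φ) = 4/5 ∨ 1/5 = 4/5
This gives 4/5 ≠ 1.

No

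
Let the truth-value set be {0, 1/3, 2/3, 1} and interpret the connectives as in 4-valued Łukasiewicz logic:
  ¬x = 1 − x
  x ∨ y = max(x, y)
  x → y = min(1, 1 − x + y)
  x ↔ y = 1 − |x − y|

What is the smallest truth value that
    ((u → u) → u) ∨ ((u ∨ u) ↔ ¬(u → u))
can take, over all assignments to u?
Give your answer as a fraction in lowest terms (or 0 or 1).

Take u = 1/3:
u → u = 1/3 → 1/3 = 1
(u → u) → u = 1 → 1/3 = 1/3
u ∨ u = 1/3 ∨ 1/3 = 1/3
u → u = 1/3 → 1/3 = 1
¬(u → u) = ¬1 = 0
(u ∨ u) ↔ ¬(u → u) = 1/3 ↔ 0 = 2/3
((u → u) → u) ∨ ((u ∨ u) ↔ ¬(u → u)) = 1/3 ∨ 2/3 = 2/3
No assignment yields a value below 2/3, so this is the minimum.

2/3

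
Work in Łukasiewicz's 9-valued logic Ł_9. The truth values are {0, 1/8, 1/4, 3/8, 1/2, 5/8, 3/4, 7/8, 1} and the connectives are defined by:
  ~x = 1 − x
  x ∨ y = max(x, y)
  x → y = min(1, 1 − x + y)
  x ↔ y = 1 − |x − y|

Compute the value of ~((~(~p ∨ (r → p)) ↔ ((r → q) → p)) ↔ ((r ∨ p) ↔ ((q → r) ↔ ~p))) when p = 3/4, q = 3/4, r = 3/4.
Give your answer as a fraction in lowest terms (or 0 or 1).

~p = ~3/4 = 1/4
r → p = 3/4 → 3/4 = 1
~p ∨ (r → p) = 1/4 ∨ 1 = 1
~(~p ∨ (r → p)) = ~1 = 0
r → q = 3/4 → 3/4 = 1
(r → q) → p = 1 → 3/4 = 3/4
~(~p ∨ (r → p)) ↔ ((r → q) → p) = 0 ↔ 3/4 = 1/4
r ∨ p = 3/4 ∨ 3/4 = 3/4
q → r = 3/4 → 3/4 = 1
~p = ~3/4 = 1/4
(q → r) ↔ ~p = 1 ↔ 1/4 = 1/4
(r ∨ p) ↔ ((q → r) ↔ ~p) = 3/4 ↔ 1/4 = 1/2
(~(~p ∨ (r → p)) ↔ ((r → q) → p)) ↔ ((r ∨ p) ↔ ((q → r) ↔ ~p)) = 1/4 ↔ 1/2 = 3/4
~((~(~p ∨ (r → p)) ↔ ((r → q) → p)) ↔ ((r ∨ p) ↔ ((q → r) ↔ ~p))) = ~3/4 = 1/4

1/4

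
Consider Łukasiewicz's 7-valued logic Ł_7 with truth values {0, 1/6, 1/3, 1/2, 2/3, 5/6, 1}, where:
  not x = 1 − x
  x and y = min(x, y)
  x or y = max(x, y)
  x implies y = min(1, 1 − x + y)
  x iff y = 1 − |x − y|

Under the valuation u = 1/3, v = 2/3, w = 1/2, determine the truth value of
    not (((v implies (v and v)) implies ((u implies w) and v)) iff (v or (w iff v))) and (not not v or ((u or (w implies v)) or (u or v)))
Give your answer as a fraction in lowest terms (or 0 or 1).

v and v = 2/3 and 2/3 = 2/3
v implies (v and v) = 2/3 implies 2/3 = 1
u implies w = 1/3 implies 1/2 = 1
(u implies w) and v = 1 and 2/3 = 2/3
(v implies (v and v)) implies ((u implies w) and v) = 1 implies 2/3 = 2/3
w iff v = 1/2 iff 2/3 = 5/6
v or (w iff v) = 2/3 or 5/6 = 5/6
((v implies (v and v)) implies ((u implies w) and v)) iff (v or (w iff v)) = 2/3 iff 5/6 = 5/6
not (((v implies (v and v)) implies ((u implies w) and v)) iff (v or (w iff v))) = not 5/6 = 1/6
not v = not 2/3 = 1/3
not not v = not 1/3 = 2/3
w implies v = 1/2 implies 2/3 = 1
u or (w implies v) = 1/3 or 1 = 1
u or v = 1/3 or 2/3 = 2/3
(u or (w implies v)) or (u or v) = 1 or 2/3 = 1
not not v or ((u or (w implies v)) or (u or v)) = 2/3 or 1 = 1
not (((v implies (v and v)) implies ((u implies w) and v)) iff (v or (w iff v))) and (not not v or ((u or (w implies v)) or (u or v))) = 1/6 and 1 = 1/6

1/6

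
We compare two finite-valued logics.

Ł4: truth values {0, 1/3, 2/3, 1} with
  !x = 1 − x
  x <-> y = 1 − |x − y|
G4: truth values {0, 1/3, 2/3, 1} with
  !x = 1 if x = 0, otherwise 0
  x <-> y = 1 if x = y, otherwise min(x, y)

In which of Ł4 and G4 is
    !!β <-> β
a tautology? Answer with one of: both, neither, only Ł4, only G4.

only Ł4

In Ł4: every assignment gives 1 — tautology.
In G4: at β = 1/3 the value is 1/3 — not a tautology.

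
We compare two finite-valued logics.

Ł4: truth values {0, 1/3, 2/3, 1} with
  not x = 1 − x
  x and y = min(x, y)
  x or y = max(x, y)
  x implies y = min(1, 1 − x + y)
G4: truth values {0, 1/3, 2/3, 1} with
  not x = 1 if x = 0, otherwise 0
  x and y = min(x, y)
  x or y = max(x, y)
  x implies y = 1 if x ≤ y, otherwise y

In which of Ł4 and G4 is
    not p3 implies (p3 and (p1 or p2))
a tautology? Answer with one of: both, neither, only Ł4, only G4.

neither

In Ł4: at p1 = 0, p2 = 0, p3 = 0 the value is 0 — not a tautology.
In G4: at p1 = 0, p2 = 0, p3 = 0 the value is 0 — not a tautology.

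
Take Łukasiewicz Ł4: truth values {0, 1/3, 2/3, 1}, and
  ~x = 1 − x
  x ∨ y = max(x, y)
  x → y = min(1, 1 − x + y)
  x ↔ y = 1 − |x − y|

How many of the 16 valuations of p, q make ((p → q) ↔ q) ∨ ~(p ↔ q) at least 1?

7

p = 0, q = 0 ↦ 0  <
p = 0, q = 1/3 ↦ 1/3  <
p = 0, q = 2/3 ↦ 2/3  <
p = 0, q = 1 ↦ 1  ≥
p = 1/3, q = 0 ↦ 1/3  <
p = 1/3, q = 1/3 ↦ 1/3  <
p = 1/3, q = 2/3 ↦ 2/3  <
p = 1/3, q = 1 ↦ 1  ≥
p = 2/3, q = 0 ↦ 2/3  <
p = 2/3, q = 1/3 ↦ 2/3  <
p = 2/3, q = 2/3 ↦ 2/3  <
p = 2/3, q = 1 ↦ 1  ≥
p = 1, q = 0 ↦ 1  ≥
p = 1, q = 1/3 ↦ 1  ≥
p = 1, q = 2/3 ↦ 1  ≥
p = 1, q = 1 ↦ 1  ≥
So 7 of the 16 assignments meet the threshold.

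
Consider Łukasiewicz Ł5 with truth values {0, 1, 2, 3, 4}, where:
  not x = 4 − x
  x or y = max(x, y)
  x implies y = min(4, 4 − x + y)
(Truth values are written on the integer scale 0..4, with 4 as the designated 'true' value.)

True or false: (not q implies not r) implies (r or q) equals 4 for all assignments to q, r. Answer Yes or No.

No

Counterexample: take q = 0, r = 0.
not q = not 0 = 4
not r = not 0 = 4
not q implies not r = 4 implies 4 = 4
r or q = 0 or 0 = 0
(not q implies not r) implies (r or q) = 4 implies 0 = 0
This gives 0 ≠ 4.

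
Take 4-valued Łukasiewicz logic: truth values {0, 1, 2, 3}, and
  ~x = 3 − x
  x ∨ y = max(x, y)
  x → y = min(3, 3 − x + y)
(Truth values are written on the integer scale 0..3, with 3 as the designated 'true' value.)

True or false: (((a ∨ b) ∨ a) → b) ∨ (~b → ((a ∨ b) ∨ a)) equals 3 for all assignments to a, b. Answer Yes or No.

Counterexample: take a = 1, b = 0.
a ∨ b = 1 ∨ 0 = 1
(a ∨ b) ∨ a = 1 ∨ 1 = 1
((a ∨ b) ∨ a) → b = 1 → 0 = 2
~b = ~0 = 3
a ∨ b = 1 ∨ 0 = 1
(a ∨ b) ∨ a = 1 ∨ 1 = 1
~b → ((a ∨ b) ∨ a) = 3 → 1 = 1
(((a ∨ b) ∨ a) → b) ∨ (~b → ((a ∨ b) ∨ a)) = 2 ∨ 1 = 2
This gives 2 ≠ 3.

No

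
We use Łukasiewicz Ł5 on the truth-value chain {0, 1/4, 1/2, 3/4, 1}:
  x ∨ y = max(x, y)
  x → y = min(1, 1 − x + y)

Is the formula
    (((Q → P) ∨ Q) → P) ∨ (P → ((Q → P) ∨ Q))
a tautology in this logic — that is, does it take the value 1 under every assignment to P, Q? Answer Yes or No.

Yes

At P = 1/2, Q = 0, for instance:
Q → P = 0 → 1/2 = 1
(Q → P) ∨ Q = 1 ∨ 0 = 1
((Q → P) ∨ Q) → P = 1 → 1/2 = 1/2
P → ((Q → P) ∨ Q) = 1/2 → 1 = 1
(((Q → P) ∨ Q) → P) ∨ (P → ((Q → P) ∨ Q)) = 1/2 ∨ 1 = 1
and checking the remaining 24 assignments likewise gives ≥ 1 in every case.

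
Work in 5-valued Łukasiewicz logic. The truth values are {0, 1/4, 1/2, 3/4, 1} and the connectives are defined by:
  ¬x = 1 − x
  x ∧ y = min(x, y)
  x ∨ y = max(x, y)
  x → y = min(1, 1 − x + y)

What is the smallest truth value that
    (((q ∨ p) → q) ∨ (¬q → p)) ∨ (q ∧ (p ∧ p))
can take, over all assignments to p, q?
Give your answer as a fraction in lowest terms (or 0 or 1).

Take p = 1/2, q = 0:
q ∨ p = 0 ∨ 1/2 = 1/2
(q ∨ p) → q = 1/2 → 0 = 1/2
¬q = ¬0 = 1
¬q → p = 1 → 1/2 = 1/2
((q ∨ p) → q) ∨ (¬q → p) = 1/2 ∨ 1/2 = 1/2
p ∧ p = 1/2 ∧ 1/2 = 1/2
q ∧ (p ∧ p) = 0 ∧ 1/2 = 0
(((q ∨ p) → q) ∨ (¬q → p)) ∨ (q ∧ (p ∧ p)) = 1/2 ∨ 0 = 1/2
No assignment yields a value below 1/2, so this is the minimum.

1/2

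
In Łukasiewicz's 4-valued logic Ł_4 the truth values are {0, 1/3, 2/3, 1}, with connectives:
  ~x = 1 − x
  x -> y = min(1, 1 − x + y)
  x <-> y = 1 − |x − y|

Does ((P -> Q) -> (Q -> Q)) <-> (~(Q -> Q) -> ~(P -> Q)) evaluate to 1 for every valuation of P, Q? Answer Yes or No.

P = 0, Q = 0 ↦ 1
P = 0, Q = 1/3 ↦ 1
P = 0, Q = 2/3 ↦ 1
P = 0, Q = 1 ↦ 1
P = 1/3, Q = 0 ↦ 1
P = 1/3, Q = 1/3 ↦ 1
P = 1/3, Q = 2/3 ↦ 1
P = 1/3, Q = 1 ↦ 1
P = 2/3, Q = 0 ↦ 1
P = 2/3, Q = 1/3 ↦ 1
P = 2/3, Q = 2/3 ↦ 1
P = 2/3, Q = 1 ↦ 1
P = 1, Q = 0 ↦ 1
P = 1, Q = 1/3 ↦ 1
P = 1, Q = 2/3 ↦ 1
P = 1, Q = 1 ↦ 1
Every assignment gives a value ≥ 1.

Yes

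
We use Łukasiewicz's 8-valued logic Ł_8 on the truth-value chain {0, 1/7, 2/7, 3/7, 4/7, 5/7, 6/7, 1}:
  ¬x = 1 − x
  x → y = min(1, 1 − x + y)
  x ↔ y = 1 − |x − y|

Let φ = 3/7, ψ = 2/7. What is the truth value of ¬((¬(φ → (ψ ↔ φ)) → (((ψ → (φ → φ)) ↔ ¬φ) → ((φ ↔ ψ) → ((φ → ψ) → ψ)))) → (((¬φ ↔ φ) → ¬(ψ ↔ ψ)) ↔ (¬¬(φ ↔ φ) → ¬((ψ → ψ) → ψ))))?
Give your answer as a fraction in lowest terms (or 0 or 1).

4/7

ψ ↔ φ = 2/7 ↔ 3/7 = 6/7
φ → (ψ ↔ φ) = 3/7 → 6/7 = 1
¬(φ → (ψ ↔ φ)) = ¬1 = 0
φ → φ = 3/7 → 3/7 = 1
ψ → (φ → φ) = 2/7 → 1 = 1
¬φ = ¬3/7 = 4/7
(ψ → (φ → φ)) ↔ ¬φ = 1 ↔ 4/7 = 4/7
φ ↔ ψ = 3/7 ↔ 2/7 = 6/7
φ → ψ = 3/7 → 2/7 = 6/7
(φ → ψ) → ψ = 6/7 → 2/7 = 3/7
(φ ↔ ψ) → ((φ → ψ) → ψ) = 6/7 → 3/7 = 4/7
((ψ → (φ → φ)) ↔ ¬φ) → ((φ ↔ ψ) → ((φ → ψ) → ψ)) = 4/7 → 4/7 = 1
¬(φ → (ψ ↔ φ)) → (((ψ → (φ → φ)) ↔ ¬φ) → ((φ ↔ ψ) → ((φ → ψ) → ψ))) = 0 → 1 = 1
¬φ = ¬3/7 = 4/7
¬φ ↔ φ = 4/7 ↔ 3/7 = 6/7
ψ ↔ ψ = 2/7 ↔ 2/7 = 1
¬(ψ ↔ ψ) = ¬1 = 0
(¬φ ↔ φ) → ¬(ψ ↔ ψ) = 6/7 → 0 = 1/7
φ ↔ φ = 3/7 ↔ 3/7 = 1
¬(φ ↔ φ) = ¬1 = 0
¬¬(φ ↔ φ) = ¬0 = 1
ψ → ψ = 2/7 → 2/7 = 1
(ψ → ψ) → ψ = 1 → 2/7 = 2/7
¬((ψ → ψ) → ψ) = ¬2/7 = 5/7
¬¬(φ ↔ φ) → ¬((ψ → ψ) → ψ) = 1 → 5/7 = 5/7
((¬φ ↔ φ) → ¬(ψ ↔ ψ)) ↔ (¬¬(φ ↔ φ) → ¬((ψ → ψ) → ψ)) = 1/7 ↔ 5/7 = 3/7
(¬(φ → (ψ ↔ φ)) → (((ψ → (φ → φ)) ↔ ¬φ) → ((φ ↔ ψ) → ((φ → ψ) → ψ)))) → (((¬φ ↔ φ) → ¬(ψ ↔ ψ)) ↔ (¬¬(φ ↔ φ) → ¬((ψ → ψ) → ψ))) = 1 → 3/7 = 3/7
¬((¬(φ → (ψ ↔ φ)) → (((ψ → (φ → φ)) ↔ ¬φ) → ((φ ↔ ψ) → ((φ → ψ) → ψ)))) → (((¬φ ↔ φ) → ¬(ψ ↔ ψ)) ↔ (¬¬(φ ↔ φ) → ¬((ψ → ψ) → ψ)))) = ¬3/7 = 4/7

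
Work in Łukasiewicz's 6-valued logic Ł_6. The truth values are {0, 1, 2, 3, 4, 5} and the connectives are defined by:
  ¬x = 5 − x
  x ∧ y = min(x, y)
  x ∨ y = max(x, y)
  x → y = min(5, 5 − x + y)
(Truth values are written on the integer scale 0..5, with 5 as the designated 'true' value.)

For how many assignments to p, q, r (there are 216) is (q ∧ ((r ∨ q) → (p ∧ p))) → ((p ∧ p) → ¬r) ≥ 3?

208

value 5: 188 assignments (counts)
value 4: 13 assignments (counts)
value 3: 7 assignments (counts)
value 2: 5 assignments
value 1: 2 assignments
value 0: 1 assignment
So 208 of the 216 assignments meet the threshold.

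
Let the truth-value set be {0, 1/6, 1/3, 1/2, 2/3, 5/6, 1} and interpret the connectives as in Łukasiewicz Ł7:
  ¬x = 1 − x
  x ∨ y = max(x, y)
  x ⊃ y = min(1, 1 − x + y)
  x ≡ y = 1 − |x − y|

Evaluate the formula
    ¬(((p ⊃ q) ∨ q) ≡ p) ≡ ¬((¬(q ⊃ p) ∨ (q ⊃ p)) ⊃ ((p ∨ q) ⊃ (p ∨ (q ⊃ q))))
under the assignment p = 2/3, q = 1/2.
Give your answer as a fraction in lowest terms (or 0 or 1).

5/6

p ⊃ q = 2/3 ⊃ 1/2 = 5/6
(p ⊃ q) ∨ q = 5/6 ∨ 1/2 = 5/6
((p ⊃ q) ∨ q) ≡ p = 5/6 ≡ 2/3 = 5/6
¬(((p ⊃ q) ∨ q) ≡ p) = ¬5/6 = 1/6
q ⊃ p = 1/2 ⊃ 2/3 = 1
¬(q ⊃ p) = ¬1 = 0
q ⊃ p = 1/2 ⊃ 2/3 = 1
¬(q ⊃ p) ∨ (q ⊃ p) = 0 ∨ 1 = 1
p ∨ q = 2/3 ∨ 1/2 = 2/3
q ⊃ q = 1/2 ⊃ 1/2 = 1
p ∨ (q ⊃ q) = 2/3 ∨ 1 = 1
(p ∨ q) ⊃ (p ∨ (q ⊃ q)) = 2/3 ⊃ 1 = 1
(¬(q ⊃ p) ∨ (q ⊃ p)) ⊃ ((p ∨ q) ⊃ (p ∨ (q ⊃ q))) = 1 ⊃ 1 = 1
¬((¬(q ⊃ p) ∨ (q ⊃ p)) ⊃ ((p ∨ q) ⊃ (p ∨ (q ⊃ q)))) = ¬1 = 0
¬(((p ⊃ q) ∨ q) ≡ p) ≡ ¬((¬(q ⊃ p) ∨ (q ⊃ p)) ⊃ ((p ∨ q) ⊃ (p ∨ (q ⊃ q)))) = 1/6 ≡ 0 = 5/6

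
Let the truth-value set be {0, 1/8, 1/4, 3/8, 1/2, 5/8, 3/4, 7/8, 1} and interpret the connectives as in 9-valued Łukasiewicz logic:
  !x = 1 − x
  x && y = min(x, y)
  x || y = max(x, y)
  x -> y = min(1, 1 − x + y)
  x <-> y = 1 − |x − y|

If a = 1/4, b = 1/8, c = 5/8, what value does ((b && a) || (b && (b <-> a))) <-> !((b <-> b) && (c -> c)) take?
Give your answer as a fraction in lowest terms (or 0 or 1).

b && a = 1/8 && 1/4 = 1/8
b <-> a = 1/8 <-> 1/4 = 7/8
b && (b <-> a) = 1/8 && 7/8 = 1/8
(b && a) || (b && (b <-> a)) = 1/8 || 1/8 = 1/8
b <-> b = 1/8 <-> 1/8 = 1
c -> c = 5/8 -> 5/8 = 1
(b <-> b) && (c -> c) = 1 && 1 = 1
!((b <-> b) && (c -> c)) = !1 = 0
((b && a) || (b && (b <-> a))) <-> !((b <-> b) && (c -> c)) = 1/8 <-> 0 = 7/8

7/8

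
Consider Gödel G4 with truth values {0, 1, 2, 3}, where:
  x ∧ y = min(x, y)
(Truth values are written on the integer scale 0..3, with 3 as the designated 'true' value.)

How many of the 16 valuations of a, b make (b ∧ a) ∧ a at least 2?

4

a = 0, b = 0 ↦ 0  <
a = 0, b = 1 ↦ 0  <
a = 0, b = 2 ↦ 0  <
a = 0, b = 3 ↦ 0  <
a = 1, b = 0 ↦ 0  <
a = 1, b = 1 ↦ 1  <
a = 1, b = 2 ↦ 1  <
a = 1, b = 3 ↦ 1  <
a = 2, b = 0 ↦ 0  <
a = 2, b = 1 ↦ 1  <
a = 2, b = 2 ↦ 2  ≥
a = 2, b = 3 ↦ 2  ≥
a = 3, b = 0 ↦ 0  <
a = 3, b = 1 ↦ 1  <
a = 3, b = 2 ↦ 2  ≥
a = 3, b = 3 ↦ 3  ≥
So 4 of the 16 assignments meet the threshold.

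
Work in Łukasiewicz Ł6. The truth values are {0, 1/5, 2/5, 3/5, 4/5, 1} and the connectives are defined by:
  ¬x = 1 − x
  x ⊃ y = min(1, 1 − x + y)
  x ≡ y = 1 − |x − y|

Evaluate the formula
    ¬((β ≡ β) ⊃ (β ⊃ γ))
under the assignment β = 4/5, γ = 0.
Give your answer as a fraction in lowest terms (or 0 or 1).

4/5

β ≡ β = 4/5 ≡ 4/5 = 1
β ⊃ γ = 4/5 ⊃ 0 = 1/5
(β ≡ β) ⊃ (β ⊃ γ) = 1 ⊃ 1/5 = 1/5
¬((β ≡ β) ⊃ (β ⊃ γ)) = ¬1/5 = 4/5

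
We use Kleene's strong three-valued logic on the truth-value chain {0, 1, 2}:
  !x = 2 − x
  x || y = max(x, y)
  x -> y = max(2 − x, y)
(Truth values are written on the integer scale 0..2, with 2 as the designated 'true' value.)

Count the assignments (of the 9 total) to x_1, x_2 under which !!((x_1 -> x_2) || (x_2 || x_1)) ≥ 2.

7

x_1 = 0, x_2 = 0 ↦ 2  ≥
x_1 = 0, x_2 = 1 ↦ 2  ≥
x_1 = 0, x_2 = 2 ↦ 2  ≥
x_1 = 1, x_2 = 0 ↦ 1  <
x_1 = 1, x_2 = 1 ↦ 1  <
x_1 = 1, x_2 = 2 ↦ 2  ≥
x_1 = 2, x_2 = 0 ↦ 2  ≥
x_1 = 2, x_2 = 1 ↦ 2  ≥
x_1 = 2, x_2 = 2 ↦ 2  ≥
So 7 of the 9 assignments meet the threshold.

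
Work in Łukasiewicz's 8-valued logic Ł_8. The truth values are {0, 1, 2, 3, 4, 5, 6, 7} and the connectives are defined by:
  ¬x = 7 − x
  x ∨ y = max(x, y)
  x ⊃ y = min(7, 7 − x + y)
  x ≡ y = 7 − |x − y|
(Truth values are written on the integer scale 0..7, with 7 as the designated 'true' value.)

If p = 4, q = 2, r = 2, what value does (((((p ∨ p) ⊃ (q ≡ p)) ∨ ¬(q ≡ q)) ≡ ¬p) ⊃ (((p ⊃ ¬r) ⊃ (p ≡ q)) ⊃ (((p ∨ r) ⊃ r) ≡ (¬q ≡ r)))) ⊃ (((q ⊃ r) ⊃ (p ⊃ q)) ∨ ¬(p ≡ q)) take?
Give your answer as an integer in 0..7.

p ∨ p = 4 ∨ 4 = 4
q ≡ p = 2 ≡ 4 = 5
(p ∨ p) ⊃ (q ≡ p) = 4 ⊃ 5 = 7
q ≡ q = 2 ≡ 2 = 7
¬(q ≡ q) = ¬7 = 0
((p ∨ p) ⊃ (q ≡ p)) ∨ ¬(q ≡ q) = 7 ∨ 0 = 7
¬p = ¬4 = 3
(((p ∨ p) ⊃ (q ≡ p)) ∨ ¬(q ≡ q)) ≡ ¬p = 7 ≡ 3 = 3
¬r = ¬2 = 5
p ⊃ ¬r = 4 ⊃ 5 = 7
p ≡ q = 4 ≡ 2 = 5
(p ⊃ ¬r) ⊃ (p ≡ q) = 7 ⊃ 5 = 5
p ∨ r = 4 ∨ 2 = 4
(p ∨ r) ⊃ r = 4 ⊃ 2 = 5
¬q = ¬2 = 5
¬q ≡ r = 5 ≡ 2 = 4
((p ∨ r) ⊃ r) ≡ (¬q ≡ r) = 5 ≡ 4 = 6
((p ⊃ ¬r) ⊃ (p ≡ q)) ⊃ (((p ∨ r) ⊃ r) ≡ (¬q ≡ r)) = 5 ⊃ 6 = 7
((((p ∨ p) ⊃ (q ≡ p)) ∨ ¬(q ≡ q)) ≡ ¬p) ⊃ (((p ⊃ ¬r) ⊃ (p ≡ q)) ⊃ (((p ∨ r) ⊃ r) ≡ (¬q ≡ r))) = 3 ⊃ 7 = 7
q ⊃ r = 2 ⊃ 2 = 7
p ⊃ q = 4 ⊃ 2 = 5
(q ⊃ r) ⊃ (p ⊃ q) = 7 ⊃ 5 = 5
p ≡ q = 4 ≡ 2 = 5
¬(p ≡ q) = ¬5 = 2
((q ⊃ r) ⊃ (p ⊃ q)) ∨ ¬(p ≡ q) = 5 ∨ 2 = 5
(((((p ∨ p) ⊃ (q ≡ p)) ∨ ¬(q ≡ q)) ≡ ¬p) ⊃ (((p ⊃ ¬r) ⊃ (p ≡ q)) ⊃ (((p ∨ r) ⊃ r) ≡ (¬q ≡ r)))) ⊃ (((q ⊃ r) ⊃ (p ⊃ q)) ∨ ¬(p ≡ q)) = 7 ⊃ 5 = 5

5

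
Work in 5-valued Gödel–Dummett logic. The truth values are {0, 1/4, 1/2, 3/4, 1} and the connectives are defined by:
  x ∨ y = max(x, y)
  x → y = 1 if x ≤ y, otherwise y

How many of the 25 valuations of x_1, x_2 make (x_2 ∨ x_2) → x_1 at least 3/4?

16

value 1: 15 assignments (counts)
value 3/4: 1 assignment (counts)
value 1/2: 2 assignments
value 1/4: 3 assignments
value 0: 4 assignments
So 16 of the 25 assignments meet the threshold.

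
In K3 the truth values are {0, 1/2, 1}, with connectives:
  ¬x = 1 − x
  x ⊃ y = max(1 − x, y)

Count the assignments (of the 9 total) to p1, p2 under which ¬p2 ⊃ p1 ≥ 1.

5

p1 = 0, p2 = 0 ↦ 0  <
p1 = 0, p2 = 1/2 ↦ 1/2  <
p1 = 0, p2 = 1 ↦ 1  ≥
p1 = 1/2, p2 = 0 ↦ 1/2  <
p1 = 1/2, p2 = 1/2 ↦ 1/2  <
p1 = 1/2, p2 = 1 ↦ 1  ≥
p1 = 1, p2 = 0 ↦ 1  ≥
p1 = 1, p2 = 1/2 ↦ 1  ≥
p1 = 1, p2 = 1 ↦ 1  ≥
So 5 of the 9 assignments meet the threshold.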